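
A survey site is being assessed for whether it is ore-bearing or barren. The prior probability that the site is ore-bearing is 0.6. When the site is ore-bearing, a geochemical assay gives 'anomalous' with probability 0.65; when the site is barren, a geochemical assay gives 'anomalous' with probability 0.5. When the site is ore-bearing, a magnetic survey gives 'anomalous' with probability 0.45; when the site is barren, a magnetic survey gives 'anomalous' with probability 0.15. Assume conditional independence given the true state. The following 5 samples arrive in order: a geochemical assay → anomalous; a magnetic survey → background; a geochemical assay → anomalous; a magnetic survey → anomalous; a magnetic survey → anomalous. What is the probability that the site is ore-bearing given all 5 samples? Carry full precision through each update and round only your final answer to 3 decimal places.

0.937

After a geochemical assay='anomalous': P(ore) = 0.65·0.6000 / (0.65·0.6000 + 0.5·0.4000) ≈ 0.6610
After a magnetic survey='background': P(ore) = 0.55·0.6610 / (0.55·0.6610 + 0.85·0.3390) ≈ 0.5579
After a geochemical assay='anomalous': P(ore) = 0.65·0.5579 / (0.65·0.5579 + 0.5·0.4421) ≈ 0.6213
After a magnetic survey='anomalous': P(ore) = 0.45·0.6213 / (0.45·0.6213 + 0.15·0.3787) ≈ 0.8311
After a magnetic survey='anomalous': P(ore) = 0.45·0.8311 / (0.45·0.8311 + 0.15·0.1689) ≈ 0.9366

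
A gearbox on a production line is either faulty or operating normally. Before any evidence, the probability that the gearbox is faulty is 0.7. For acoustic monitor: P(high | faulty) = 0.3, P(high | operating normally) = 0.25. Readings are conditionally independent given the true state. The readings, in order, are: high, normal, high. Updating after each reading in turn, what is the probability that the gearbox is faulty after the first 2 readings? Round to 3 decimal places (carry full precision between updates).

0.723

Each posterior becomes the prior for the next update.
After 'high': P(faulty) = 0.3·0.7000 / (0.3·0.7000 + 0.25·0.3000) ≈ 0.7368
After 'normal': P(faulty) = 0.7·0.7368 / (0.7·0.7368 + 0.75·0.2632) ≈ 0.7232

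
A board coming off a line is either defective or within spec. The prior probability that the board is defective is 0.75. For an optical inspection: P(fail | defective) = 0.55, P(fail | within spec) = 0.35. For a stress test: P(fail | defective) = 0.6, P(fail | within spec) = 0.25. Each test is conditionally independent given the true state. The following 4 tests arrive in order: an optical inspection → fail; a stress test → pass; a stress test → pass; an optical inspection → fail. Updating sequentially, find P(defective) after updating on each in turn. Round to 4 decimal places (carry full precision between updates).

0.6782

Apply Bayes' rule sequentially, carrying P(defective) forward.
After an optical inspection='fail': P(defective) = 0.55·0.7500 / (0.55·0.7500 + 0.35·0.2500) ≈ 0.8250
After a stress test='pass': P(defective) = 0.4·0.8250 / (0.4·0.8250 + 0.75·0.1750) ≈ 0.7154
After a stress test='pass': P(defective) = 0.4·0.7154 / (0.4·0.7154 + 0.75·0.2846) ≈ 0.5728
After an optical inspection='fail': P(defective) = 0.55·0.5728 / (0.55·0.5728 + 0.35·0.4272) ≈ 0.6782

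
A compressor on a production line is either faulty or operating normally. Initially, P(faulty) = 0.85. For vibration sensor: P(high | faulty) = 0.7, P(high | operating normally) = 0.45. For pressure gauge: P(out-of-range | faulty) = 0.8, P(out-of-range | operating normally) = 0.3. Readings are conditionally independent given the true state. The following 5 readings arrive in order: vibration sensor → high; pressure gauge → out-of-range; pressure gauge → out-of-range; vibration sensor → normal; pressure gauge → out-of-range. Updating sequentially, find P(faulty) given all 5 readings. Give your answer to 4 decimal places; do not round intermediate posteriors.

0.9892

Each posterior becomes the prior for the next update.
After vibration sensor='high': P(faulty) = 0.7·0.8500 / (0.7·0.8500 + 0.45·0.1500) ≈ 0.8981
After pressure gauge='out-of-range': P(faulty) = 0.8·0.8981 / (0.8·0.8981 + 0.3·0.1019) ≈ 0.9592
After pressure gauge='out-of-range': P(faulty) = 0.8·0.9592 / (0.8·0.9592 + 0.3·0.0408) ≈ 0.9843
After vibration sensor='normal': P(faulty) = 0.3·0.9843 / (0.3·0.9843 + 0.55·0.0157) ≈ 0.9716
After pressure gauge='out-of-range': P(faulty) = 0.8·0.9716 / (0.8·0.9716 + 0.3·0.0284) ≈ 0.9892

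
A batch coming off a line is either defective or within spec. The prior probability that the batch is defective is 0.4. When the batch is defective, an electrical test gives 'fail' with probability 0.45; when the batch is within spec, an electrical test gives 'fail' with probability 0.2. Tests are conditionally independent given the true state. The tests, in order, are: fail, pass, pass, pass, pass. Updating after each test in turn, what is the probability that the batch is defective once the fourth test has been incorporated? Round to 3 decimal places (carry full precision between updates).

Each posterior becomes the prior for the next update.
After 'fail': P(defective) = 0.45·0.4000 / (0.45·0.4000 + 0.2·0.6000) ≈ 0.6000
After 'pass': P(defective) = 0.55·0.6000 / (0.55·0.6000 + 0.8·0.4000) ≈ 0.5077
After 'pass': P(defective) = 0.55·0.5077 / (0.55·0.5077 + 0.8·0.4923) ≈ 0.4149
After 'pass': P(defective) = 0.55·0.4149 / (0.55·0.4149 + 0.8·0.5851) ≈ 0.3277

0.328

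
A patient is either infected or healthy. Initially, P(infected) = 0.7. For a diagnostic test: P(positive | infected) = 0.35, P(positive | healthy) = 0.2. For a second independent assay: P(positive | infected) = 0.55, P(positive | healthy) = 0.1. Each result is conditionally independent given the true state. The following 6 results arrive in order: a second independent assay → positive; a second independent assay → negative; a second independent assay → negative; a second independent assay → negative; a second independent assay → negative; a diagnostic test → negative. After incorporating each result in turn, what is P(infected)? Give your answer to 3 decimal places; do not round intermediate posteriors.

After a second independent assay='positive': P(infected) = 0.55·0.7000 / (0.55·0.7000 + 0.1·0.3000) ≈ 0.9277
After a second independent assay='negative': P(infected) = 0.45·0.9277 / (0.45·0.9277 + 0.9·0.0723) ≈ 0.8652
After a second independent assay='negative': P(infected) = 0.45·0.8652 / (0.45·0.8652 + 0.9·0.1348) ≈ 0.7624
After a second independent assay='negative': P(infected) = 0.45·0.7624 / (0.45·0.7624 + 0.9·0.2376) ≈ 0.6160
After a second independent assay='negative': P(infected) = 0.45·0.6160 / (0.45·0.6160 + 0.9·0.3840) ≈ 0.4451
After a diagnostic test='negative': P(infected) = 0.65·0.4451 / (0.65·0.4451 + 0.8·0.5549) ≈ 0.3946

0.395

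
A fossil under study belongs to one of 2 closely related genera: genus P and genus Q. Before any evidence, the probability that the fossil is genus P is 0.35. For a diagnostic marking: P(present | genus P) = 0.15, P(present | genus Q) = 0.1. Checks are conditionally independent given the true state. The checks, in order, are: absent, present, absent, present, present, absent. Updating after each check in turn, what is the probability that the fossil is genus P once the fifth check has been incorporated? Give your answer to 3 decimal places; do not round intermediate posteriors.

After 'absent': P(genus P) = 0.85·0.3500 / (0.85·0.3500 + 0.9·0.6500) ≈ 0.3371
After 'present': P(genus P) = 0.15·0.3371 / (0.15·0.3371 + 0.1·0.6629) ≈ 0.4327
After 'absent': P(genus P) = 0.85·0.4327 / (0.85·0.4327 + 0.9·0.5673) ≈ 0.4188
After 'present': P(genus P) = 0.15·0.4188 / (0.15·0.4188 + 0.1·0.5812) ≈ 0.5194
After 'present': P(genus P) = 0.15·0.5194 / (0.15·0.5194 + 0.1·0.4806) ≈ 0.6185

0.618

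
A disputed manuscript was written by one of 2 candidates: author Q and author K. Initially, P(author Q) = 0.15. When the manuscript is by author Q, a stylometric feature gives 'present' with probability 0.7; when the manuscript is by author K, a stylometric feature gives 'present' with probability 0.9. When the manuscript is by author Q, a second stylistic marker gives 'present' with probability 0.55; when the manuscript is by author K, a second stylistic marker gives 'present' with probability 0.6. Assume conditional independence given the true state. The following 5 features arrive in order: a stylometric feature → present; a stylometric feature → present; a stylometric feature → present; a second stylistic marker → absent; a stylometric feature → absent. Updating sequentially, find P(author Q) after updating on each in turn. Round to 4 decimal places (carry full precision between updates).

After a stylometric feature='present': P(author Q) = 0.7·0.1500 / (0.7·0.1500 + 0.9·0.8500) ≈ 0.1207
After a stylometric feature='present': P(author Q) = 0.7·0.1207 / (0.7·0.1207 + 0.9·0.8793) ≈ 0.0965
After a stylometric feature='present': P(author Q) = 0.7·0.0965 / (0.7·0.0965 + 0.9·0.9035) ≈ 0.0767
After a second stylistic marker='absent': P(author Q) = 0.45·0.0767 / (0.45·0.0767 + 0.4·0.9233) ≈ 0.0854
After a stylometric feature='absent': P(author Q) = 0.3·0.0854 / (0.3·0.0854 + 0.1·0.9146) ≈ 0.2189

0.2189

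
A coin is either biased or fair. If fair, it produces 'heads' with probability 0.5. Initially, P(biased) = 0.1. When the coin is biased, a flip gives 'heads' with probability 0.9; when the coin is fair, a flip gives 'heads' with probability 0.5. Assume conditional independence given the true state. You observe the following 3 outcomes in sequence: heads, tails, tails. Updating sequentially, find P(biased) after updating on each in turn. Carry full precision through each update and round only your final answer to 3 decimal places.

0.008

After 'heads': P(biased) = 0.9·0.1000 / (0.9·0.1000 + 0.5·0.9000) ≈ 0.1667
After 'tails': P(biased) = 0.1·0.1667 / (0.1·0.1667 + 0.5·0.8333) ≈ 0.0385
After 'tails': P(biased) = 0.1·0.0385 / (0.1·0.0385 + 0.5·0.9615) ≈ 0.0079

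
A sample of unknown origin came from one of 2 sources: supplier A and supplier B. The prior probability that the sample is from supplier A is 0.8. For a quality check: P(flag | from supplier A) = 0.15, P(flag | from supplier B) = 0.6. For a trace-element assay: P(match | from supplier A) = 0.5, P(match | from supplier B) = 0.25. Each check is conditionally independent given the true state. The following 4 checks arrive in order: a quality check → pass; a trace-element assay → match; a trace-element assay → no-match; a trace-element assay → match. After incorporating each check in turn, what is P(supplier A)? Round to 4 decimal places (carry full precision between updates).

After a quality check='pass': P(supplier A) = 0.85·0.8000 / (0.85·0.8000 + 0.4·0.2000) ≈ 0.8947
After a trace-element assay='match': P(supplier A) = 0.5·0.8947 / (0.5·0.8947 + 0.25·0.1053) ≈ 0.9444
After a trace-element assay='no-match': P(supplier A) = 0.5·0.9444 / (0.5·0.9444 + 0.75·0.0556) ≈ 0.9189
After a trace-element assay='match': P(supplier A) = 0.5·0.9189 / (0.5·0.9189 + 0.25·0.0811) ≈ 0.9577

0.9577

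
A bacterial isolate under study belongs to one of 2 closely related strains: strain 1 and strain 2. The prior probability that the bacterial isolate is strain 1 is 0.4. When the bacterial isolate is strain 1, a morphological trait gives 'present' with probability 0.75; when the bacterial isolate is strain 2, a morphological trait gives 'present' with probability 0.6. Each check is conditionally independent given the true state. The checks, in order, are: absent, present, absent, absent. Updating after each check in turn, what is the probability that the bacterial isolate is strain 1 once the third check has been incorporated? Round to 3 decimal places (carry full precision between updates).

0.246

After 'absent': P(strain 1) = 0.25·0.4000 / (0.25·0.4000 + 0.4·0.6000) ≈ 0.2941
After 'present': P(strain 1) = 0.75·0.2941 / (0.75·0.2941 + 0.6·0.7059) ≈ 0.3425
After 'absent': P(strain 1) = 0.25·0.3425 / (0.25·0.3425 + 0.4·0.6575) ≈ 0.2456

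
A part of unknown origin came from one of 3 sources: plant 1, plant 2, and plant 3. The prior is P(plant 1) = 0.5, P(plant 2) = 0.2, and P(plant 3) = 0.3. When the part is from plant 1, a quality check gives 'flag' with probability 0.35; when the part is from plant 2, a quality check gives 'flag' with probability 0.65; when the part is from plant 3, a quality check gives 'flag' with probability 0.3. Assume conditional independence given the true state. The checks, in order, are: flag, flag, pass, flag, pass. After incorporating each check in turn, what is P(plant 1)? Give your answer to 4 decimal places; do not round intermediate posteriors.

0.4585

After 'flag': normaliser = 0.35·0.5000 + 0.65·0.2000 + 0.3·0.3000; P(plant 1) ≈ 0.4430, P(plant 2) ≈ 0.3291, P(plant 3) ≈ 0.2278
After 'flag': normaliser = 0.35·0.4430 + 0.65·0.3291 + 0.3·0.2278; P(plant 1) ≈ 0.3546, P(plant 2) ≈ 0.4891, P(plant 3) ≈ 0.1563
After 'pass': normaliser = 0.65·0.3546 + 0.35·0.4891 + 0.7·0.1563; P(plant 1) ≈ 0.4509, P(plant 2) ≈ 0.3350, P(plant 3) ≈ 0.2141
After 'flag': normaliser = 0.35·0.4509 + 0.65·0.3350 + 0.3·0.2141; P(plant 1) ≈ 0.3589, P(plant 2) ≈ 0.4951, P(plant 3) ≈ 0.1460
After 'pass': normaliser = 0.65·0.3589 + 0.35·0.4951 + 0.7·0.1460; P(plant 1) ≈ 0.4585, P(plant 2) ≈ 0.3406, P(plant 3) ≈ 0.2009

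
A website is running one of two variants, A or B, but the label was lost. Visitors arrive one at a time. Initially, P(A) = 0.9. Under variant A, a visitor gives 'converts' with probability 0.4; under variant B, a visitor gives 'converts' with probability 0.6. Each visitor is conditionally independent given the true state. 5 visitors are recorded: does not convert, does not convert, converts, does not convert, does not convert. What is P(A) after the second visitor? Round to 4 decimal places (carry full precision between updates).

After 'does not convert': P(A) = 0.6·0.9000 / (0.6·0.9000 + 0.4·0.1000) ≈ 0.9310
After 'does not convert': P(A) = 0.6·0.9310 / (0.6·0.9310 + 0.4·0.0690) ≈ 0.9529

0.9529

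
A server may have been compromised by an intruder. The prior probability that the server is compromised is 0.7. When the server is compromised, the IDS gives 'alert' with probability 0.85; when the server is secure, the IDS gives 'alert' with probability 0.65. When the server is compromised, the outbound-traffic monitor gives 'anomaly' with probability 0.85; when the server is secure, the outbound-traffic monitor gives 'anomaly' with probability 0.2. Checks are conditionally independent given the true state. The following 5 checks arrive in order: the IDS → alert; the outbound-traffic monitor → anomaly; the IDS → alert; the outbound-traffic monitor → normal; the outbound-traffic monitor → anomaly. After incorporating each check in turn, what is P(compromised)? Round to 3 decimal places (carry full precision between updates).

After the IDS='alert': P(compromised) = 0.85·0.7000 / (0.85·0.7000 + 0.65·0.3000) ≈ 0.7532
After the outbound-traffic monitor='anomaly': P(compromised) = 0.85·0.7532 / (0.85·0.7532 + 0.2·0.2468) ≈ 0.9284
After the IDS='alert': P(compromised) = 0.85·0.9284 / (0.85·0.9284 + 0.65·0.0716) ≈ 0.9443
After the outbound-traffic monitor='normal': P(compromised) = 0.15·0.9443 / (0.15·0.9443 + 0.8·0.0557) ≈ 0.7607
After the outbound-traffic monitor='anomaly': P(compromised) = 0.85·0.7607 / (0.85·0.7607 + 0.2·0.2393) ≈ 0.9311

0.931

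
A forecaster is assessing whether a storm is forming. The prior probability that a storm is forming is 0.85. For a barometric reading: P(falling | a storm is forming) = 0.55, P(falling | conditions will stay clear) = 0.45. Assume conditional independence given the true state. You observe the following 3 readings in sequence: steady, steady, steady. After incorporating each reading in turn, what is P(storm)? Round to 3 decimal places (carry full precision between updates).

0.756

After 'steady': P(storm) = 0.45·0.8500 / (0.45·0.8500 + 0.55·0.1500) ≈ 0.8226
After 'steady': P(storm) = 0.45·0.8226 / (0.45·0.8226 + 0.55·0.1774) ≈ 0.7914
After 'steady': P(storm) = 0.45·0.7914 / (0.45·0.7914 + 0.55·0.2086) ≈ 0.7563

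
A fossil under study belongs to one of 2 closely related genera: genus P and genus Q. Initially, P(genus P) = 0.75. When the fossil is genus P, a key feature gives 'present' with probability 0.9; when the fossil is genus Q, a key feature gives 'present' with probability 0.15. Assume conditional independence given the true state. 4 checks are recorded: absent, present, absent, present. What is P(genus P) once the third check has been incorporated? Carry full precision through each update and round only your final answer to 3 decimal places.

Each posterior becomes the prior for the next update.
After 'absent': P(genus P) = 0.1·0.7500 / (0.1·0.7500 + 0.85·0.2500) ≈ 0.2609
After 'present': P(genus P) = 0.9·0.2609 / (0.9·0.2609 + 0.15·0.7391) ≈ 0.6792
After 'absent': P(genus P) = 0.1·0.6792 / (0.1·0.6792 + 0.85·0.3208) ≈ 0.1994

0.199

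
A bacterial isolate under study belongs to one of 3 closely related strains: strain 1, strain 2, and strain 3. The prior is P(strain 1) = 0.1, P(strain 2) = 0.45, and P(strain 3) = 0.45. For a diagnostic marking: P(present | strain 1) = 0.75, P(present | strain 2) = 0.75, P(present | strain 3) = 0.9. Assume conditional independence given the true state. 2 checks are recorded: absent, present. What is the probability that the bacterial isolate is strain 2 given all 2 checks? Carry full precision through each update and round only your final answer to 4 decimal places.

0.5875

After 'absent': normaliser = 0.25·0.1000 + 0.25·0.4500 + 0.1·0.4500; P(strain 1) ≈ 0.1370, P(strain 2) ≈ 0.6164, P(strain 3) ≈ 0.2466
After 'present': normaliser = 0.75·0.1370 + 0.75·0.6164 + 0.9·0.2466; P(strain 1) ≈ 0.1305, P(strain 2) ≈ 0.5875, P(strain 3) ≈ 0.2820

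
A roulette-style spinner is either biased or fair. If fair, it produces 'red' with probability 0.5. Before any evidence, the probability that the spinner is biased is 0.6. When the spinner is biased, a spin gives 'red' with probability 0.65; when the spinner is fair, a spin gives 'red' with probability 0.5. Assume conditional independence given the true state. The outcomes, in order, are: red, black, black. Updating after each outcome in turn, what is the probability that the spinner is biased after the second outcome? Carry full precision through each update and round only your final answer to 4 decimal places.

After 'red': P(biased) = 0.65·0.6000 / (0.65·0.6000 + 0.5·0.4000) ≈ 0.6610
After 'black': P(biased) = 0.35·0.6610 / (0.35·0.6610 + 0.5·0.3390) ≈ 0.5772

0.5772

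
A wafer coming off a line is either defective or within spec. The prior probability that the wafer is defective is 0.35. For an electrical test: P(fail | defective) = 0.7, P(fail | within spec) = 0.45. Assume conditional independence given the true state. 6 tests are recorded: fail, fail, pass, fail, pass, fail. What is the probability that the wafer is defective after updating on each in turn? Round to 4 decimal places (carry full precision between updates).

0.4840

Apply Bayes' rule sequentially, carrying P(defective) forward.
After 'fail': P(defective) = 0.7·0.3500 / (0.7·0.3500 + 0.45·0.6500) ≈ 0.4558
After 'fail': P(defective) = 0.7·0.4558 / (0.7·0.4558 + 0.45·0.5442) ≈ 0.5658
After 'pass': P(defective) = 0.3·0.5658 / (0.3·0.5658 + 0.55·0.4342) ≈ 0.4154
After 'fail': P(defective) = 0.7·0.4154 / (0.7·0.4154 + 0.45·0.5846) ≈ 0.5251
After 'pass': P(defective) = 0.3·0.5251 / (0.3·0.5251 + 0.55·0.4749) ≈ 0.3762
After 'fail': P(defective) = 0.7·0.3762 / (0.7·0.3762 + 0.45·0.6238) ≈ 0.4840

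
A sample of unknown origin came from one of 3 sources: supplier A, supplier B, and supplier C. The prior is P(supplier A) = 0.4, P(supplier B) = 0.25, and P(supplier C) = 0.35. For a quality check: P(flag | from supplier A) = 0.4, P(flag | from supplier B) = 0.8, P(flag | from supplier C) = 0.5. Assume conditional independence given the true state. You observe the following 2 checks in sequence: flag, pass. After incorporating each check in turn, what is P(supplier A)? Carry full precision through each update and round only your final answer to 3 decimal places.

0.430

After 'flag': normaliser = 0.4·0.4000 + 0.8·0.2500 + 0.5·0.3500; P(supplier A) ≈ 0.2991, P(supplier B) ≈ 0.3738, P(supplier C) ≈ 0.3271
After 'pass': normaliser = 0.6·0.2991 + 0.2·0.3738 + 0.5·0.3271; P(supplier A) ≈ 0.4295, P(supplier B) ≈ 0.1790, P(supplier C) ≈ 0.3915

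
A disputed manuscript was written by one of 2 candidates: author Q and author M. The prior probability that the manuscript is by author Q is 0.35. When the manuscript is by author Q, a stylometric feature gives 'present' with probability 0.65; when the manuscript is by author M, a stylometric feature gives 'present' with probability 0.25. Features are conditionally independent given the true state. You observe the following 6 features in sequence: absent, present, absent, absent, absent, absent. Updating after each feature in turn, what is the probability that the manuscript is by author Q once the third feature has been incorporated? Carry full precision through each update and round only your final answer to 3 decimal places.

0.234

After 'absent': P(author Q) = 0.35·0.3500 / (0.35·0.3500 + 0.75·0.6500) ≈ 0.2008
After 'present': P(author Q) = 0.65·0.2008 / (0.65·0.2008 + 0.25·0.7992) ≈ 0.3952
After 'absent': P(author Q) = 0.35·0.3952 / (0.35·0.3952 + 0.75·0.6048) ≈ 0.2337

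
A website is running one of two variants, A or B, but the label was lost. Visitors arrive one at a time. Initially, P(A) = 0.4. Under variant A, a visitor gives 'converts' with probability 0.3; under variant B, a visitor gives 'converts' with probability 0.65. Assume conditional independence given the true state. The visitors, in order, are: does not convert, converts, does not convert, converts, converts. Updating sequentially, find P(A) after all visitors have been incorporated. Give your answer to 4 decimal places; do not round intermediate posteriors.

0.2077

After 'does not convert': P(A) = 0.7·0.4000 / (0.7·0.4000 + 0.35·0.6000) ≈ 0.5714
After 'converts': P(A) = 0.3·0.5714 / (0.3·0.5714 + 0.65·0.4286) ≈ 0.3810
After 'does not convert': P(A) = 0.7·0.3810 / (0.7·0.3810 + 0.35·0.6190) ≈ 0.5517
After 'converts': P(A) = 0.3·0.5517 / (0.3·0.5517 + 0.65·0.4483) ≈ 0.3623
After 'converts': P(A) = 0.3·0.3623 / (0.3·0.3623 + 0.65·0.6377) ≈ 0.2077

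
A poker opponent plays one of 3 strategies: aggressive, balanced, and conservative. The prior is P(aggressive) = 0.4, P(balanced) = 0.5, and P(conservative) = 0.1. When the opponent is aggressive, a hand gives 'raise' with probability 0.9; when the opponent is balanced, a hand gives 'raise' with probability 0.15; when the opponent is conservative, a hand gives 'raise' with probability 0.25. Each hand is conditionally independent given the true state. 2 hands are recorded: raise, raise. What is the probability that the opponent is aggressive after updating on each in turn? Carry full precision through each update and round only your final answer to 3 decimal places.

0.949

Apply Bayes' rule sequentially, carrying P(aggressive) forward.
After 'raise': normaliser = 0.9·0.4000 + 0.15·0.5000 + 0.25·0.1000; P(aggressive) ≈ 0.7826, P(balanced) ≈ 0.1630, P(conservative) ≈ 0.0543
After 'raise': normaliser = 0.9·0.7826 + 0.15·0.1630 + 0.25·0.0543; P(aggressive) ≈ 0.9488, P(balanced) ≈ 0.0329, P(conservative) ≈ 0.0183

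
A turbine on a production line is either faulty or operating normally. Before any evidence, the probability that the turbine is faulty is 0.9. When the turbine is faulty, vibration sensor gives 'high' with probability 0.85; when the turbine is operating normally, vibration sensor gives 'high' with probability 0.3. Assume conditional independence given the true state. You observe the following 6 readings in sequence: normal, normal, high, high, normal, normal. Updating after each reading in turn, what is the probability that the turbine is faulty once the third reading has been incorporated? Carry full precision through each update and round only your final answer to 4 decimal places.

After 'normal': P(faulty) = 0.15·0.9000 / (0.15·0.9000 + 0.7·0.1000) ≈ 0.6585
After 'normal': P(faulty) = 0.15·0.6585 / (0.15·0.6585 + 0.7·0.3415) ≈ 0.2924
After 'high': P(faulty) = 0.85·0.2924 / (0.85·0.2924 + 0.3·0.7076) ≈ 0.5394

0.5394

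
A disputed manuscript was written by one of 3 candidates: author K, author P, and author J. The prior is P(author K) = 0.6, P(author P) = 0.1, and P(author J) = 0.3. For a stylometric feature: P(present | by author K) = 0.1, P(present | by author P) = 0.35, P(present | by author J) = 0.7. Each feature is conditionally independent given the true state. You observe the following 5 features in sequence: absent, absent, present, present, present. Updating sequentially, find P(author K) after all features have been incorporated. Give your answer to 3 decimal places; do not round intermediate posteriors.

0.042

After 'absent': normaliser = 0.9·0.6000 + 0.65·0.1000 + 0.3·0.3000; P(author K) ≈ 0.7770, P(author P) ≈ 0.0935, P(author J) ≈ 0.1295
After 'absent': normaliser = 0.9·0.7770 + 0.65·0.0935 + 0.3·0.1295; P(author K) ≈ 0.8753, P(author P) ≈ 0.0761, P(author J) ≈ 0.0486
After 'present': normaliser = 0.1·0.8753 + 0.35·0.0761 + 0.7·0.0486; P(author K) ≈ 0.5906, P(author P) ≈ 0.1797, P(author J) ≈ 0.2297
After 'present': normaliser = 0.1·0.5906 + 0.35·0.1797 + 0.7·0.2297; P(author K) ≈ 0.2089, P(author P) ≈ 0.2225, P(author J) ≈ 0.5687
After 'present': normaliser = 0.1·0.2089 + 0.35·0.2225 + 0.7·0.5687; P(author K) ≈ 0.0420, P(author P) ≈ 0.1567, P(author J) ≈ 0.8012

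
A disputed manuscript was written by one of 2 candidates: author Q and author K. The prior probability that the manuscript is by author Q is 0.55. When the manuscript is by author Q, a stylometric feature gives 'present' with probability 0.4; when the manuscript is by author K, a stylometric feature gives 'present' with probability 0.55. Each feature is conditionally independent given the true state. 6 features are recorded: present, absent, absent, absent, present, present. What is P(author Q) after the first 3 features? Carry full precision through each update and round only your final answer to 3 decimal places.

0.612

Each posterior becomes the prior for the next update.
After 'present': P(author Q) = 0.4·0.5500 / (0.4·0.5500 + 0.55·0.4500) ≈ 0.4706
After 'absent': P(author Q) = 0.6·0.4706 / (0.6·0.4706 + 0.45·0.5294) ≈ 0.5424
After 'absent': P(author Q) = 0.6·0.5424 / (0.6·0.5424 + 0.45·0.4576) ≈ 0.6124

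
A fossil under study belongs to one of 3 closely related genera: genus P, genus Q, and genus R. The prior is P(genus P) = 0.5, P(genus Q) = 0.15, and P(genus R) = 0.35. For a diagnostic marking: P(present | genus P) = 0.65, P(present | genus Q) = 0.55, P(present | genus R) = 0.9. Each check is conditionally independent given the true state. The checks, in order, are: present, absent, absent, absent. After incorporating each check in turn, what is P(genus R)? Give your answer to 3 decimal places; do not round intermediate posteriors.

0.014

After 'present': normaliser = 0.65·0.5000 + 0.55·0.1500 + 0.9·0.3500; P(genus P) ≈ 0.4498, P(genus Q) ≈ 0.1142, P(genus R) ≈ 0.4360
After 'absent': normaliser = 0.35·0.4498 + 0.45·0.1142 + 0.1·0.4360; P(genus P) ≈ 0.6237, P(genus Q) ≈ 0.2036, P(genus R) ≈ 0.1727
After 'absent': normaliser = 0.35·0.6237 + 0.45·0.2036 + 0.1·0.1727; P(genus P) ≈ 0.6672, P(genus Q) ≈ 0.2800, P(genus R) ≈ 0.0528
After 'absent': normaliser = 0.35·0.6672 + 0.45·0.2800 + 0.1·0.0528; P(genus P) ≈ 0.6402, P(genus Q) ≈ 0.3454, P(genus R) ≈ 0.0145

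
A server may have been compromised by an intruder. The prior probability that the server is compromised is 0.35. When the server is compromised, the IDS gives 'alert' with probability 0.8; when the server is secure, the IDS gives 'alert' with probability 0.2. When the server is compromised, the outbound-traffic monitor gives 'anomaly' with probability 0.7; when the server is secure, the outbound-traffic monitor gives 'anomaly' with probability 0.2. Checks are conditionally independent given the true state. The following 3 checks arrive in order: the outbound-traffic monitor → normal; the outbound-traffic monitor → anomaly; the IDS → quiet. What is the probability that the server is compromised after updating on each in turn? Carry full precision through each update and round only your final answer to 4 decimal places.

After the outbound-traffic monitor='normal': P(compromised) = 0.3·0.3500 / (0.3·0.3500 + 0.8·0.6500) ≈ 0.1680
After the outbound-traffic monitor='anomaly': P(compromised) = 0.7·0.1680 / (0.7·0.1680 + 0.2·0.8320) ≈ 0.4141
After the IDS='quiet': P(compromised) = 0.2·0.4141 / (0.2·0.4141 + 0.8·0.5859) ≈ 0.1502

0.1502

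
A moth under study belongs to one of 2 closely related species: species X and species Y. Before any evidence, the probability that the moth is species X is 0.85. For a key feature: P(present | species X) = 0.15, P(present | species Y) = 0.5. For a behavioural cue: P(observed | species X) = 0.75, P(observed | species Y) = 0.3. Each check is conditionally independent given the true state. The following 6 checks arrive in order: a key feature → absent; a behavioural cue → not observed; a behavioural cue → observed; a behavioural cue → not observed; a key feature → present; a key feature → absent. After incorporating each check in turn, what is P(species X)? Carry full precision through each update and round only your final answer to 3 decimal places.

Apply Bayes' rule sequentially, carrying P(species X) forward.
After a key feature='absent': P(species X) = 0.85·0.8500 / (0.85·0.8500 + 0.5·0.1500) ≈ 0.9060
After a behavioural cue='not observed': P(species X) = 0.25·0.9060 / (0.25·0.9060 + 0.7·0.0940) ≈ 0.7748
After a behavioural cue='observed': P(species X) = 0.75·0.7748 / (0.75·0.7748 + 0.3·0.2252) ≈ 0.8958
After a behavioural cue='not observed': P(species X) = 0.25·0.8958 / (0.25·0.8958 + 0.7·0.1042) ≈ 0.7544
After a key feature='present': P(species X) = 0.15·0.7544 / (0.15·0.7544 + 0.5·0.2456) ≈ 0.4796
After a key feature='absent': P(species X) = 0.85·0.4796 / (0.85·0.4796 + 0.5·0.5204) ≈ 0.6104

0.610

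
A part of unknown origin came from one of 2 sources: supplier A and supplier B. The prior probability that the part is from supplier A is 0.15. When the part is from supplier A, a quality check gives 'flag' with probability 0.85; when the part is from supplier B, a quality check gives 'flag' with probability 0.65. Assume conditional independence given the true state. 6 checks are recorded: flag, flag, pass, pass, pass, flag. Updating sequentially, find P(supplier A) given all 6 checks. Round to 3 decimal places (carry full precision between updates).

0.030

After 'flag': P(supplier A) = 0.85·0.1500 / (0.85·0.1500 + 0.65·0.8500) ≈ 0.1875
After 'flag': P(supplier A) = 0.85·0.1875 / (0.85·0.1875 + 0.65·0.8125) ≈ 0.2318
After 'pass': P(supplier A) = 0.15·0.2318 / (0.15·0.2318 + 0.35·0.7682) ≈ 0.1145
After 'pass': P(supplier A) = 0.15·0.1145 / (0.15·0.1145 + 0.35·0.8855) ≈ 0.0525
After 'pass': P(supplier A) = 0.15·0.0525 / (0.15·0.0525 + 0.35·0.9475) ≈ 0.0232
After 'flag': P(supplier A) = 0.85·0.0232 / (0.85·0.0232 + 0.65·0.9768) ≈ 0.0301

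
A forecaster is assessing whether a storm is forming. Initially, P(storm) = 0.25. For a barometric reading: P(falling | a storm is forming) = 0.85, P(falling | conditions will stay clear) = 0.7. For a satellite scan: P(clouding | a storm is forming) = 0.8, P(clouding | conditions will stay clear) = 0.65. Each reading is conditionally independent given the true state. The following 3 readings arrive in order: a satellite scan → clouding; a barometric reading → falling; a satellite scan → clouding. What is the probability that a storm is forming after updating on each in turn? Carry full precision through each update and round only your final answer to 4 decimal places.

0.3801

After a satellite scan='clouding': P(storm) = 0.8·0.2500 / (0.8·0.2500 + 0.65·0.7500) ≈ 0.2909
After a barometric reading='falling': P(storm) = 0.85·0.2909 / (0.85·0.2909 + 0.7·0.7091) ≈ 0.3325
After a satellite scan='clouding': P(storm) = 0.8·0.3325 / (0.8·0.3325 + 0.65·0.6675) ≈ 0.3801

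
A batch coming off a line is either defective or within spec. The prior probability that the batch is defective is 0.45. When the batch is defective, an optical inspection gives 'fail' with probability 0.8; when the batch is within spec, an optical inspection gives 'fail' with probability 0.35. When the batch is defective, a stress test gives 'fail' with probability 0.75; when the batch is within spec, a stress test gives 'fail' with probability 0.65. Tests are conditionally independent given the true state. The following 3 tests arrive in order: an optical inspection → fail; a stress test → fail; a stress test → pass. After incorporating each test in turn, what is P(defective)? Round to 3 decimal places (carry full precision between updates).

0.607

After an optical inspection='fail': P(defective) = 0.8·0.4500 / (0.8·0.4500 + 0.35·0.5500) ≈ 0.6516
After a stress test='fail': P(defective) = 0.75·0.6516 / (0.75·0.6516 + 0.65·0.3484) ≈ 0.6833
After a stress test='pass': P(defective) = 0.25·0.6833 / (0.25·0.6833 + 0.35·0.3167) ≈ 0.6065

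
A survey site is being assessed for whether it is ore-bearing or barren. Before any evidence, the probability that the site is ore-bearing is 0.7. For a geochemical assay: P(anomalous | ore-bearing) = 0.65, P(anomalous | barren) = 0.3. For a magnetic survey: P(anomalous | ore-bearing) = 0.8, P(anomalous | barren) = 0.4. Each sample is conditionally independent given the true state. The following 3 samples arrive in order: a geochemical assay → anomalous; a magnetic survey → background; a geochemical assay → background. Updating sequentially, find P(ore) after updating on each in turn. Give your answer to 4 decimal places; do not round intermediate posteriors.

0.4573

After a geochemical assay='anomalous': P(ore) = 0.65·0.7000 / (0.65·0.7000 + 0.3·0.3000) ≈ 0.8349
After a magnetic survey='background': P(ore) = 0.2·0.8349 / (0.2·0.8349 + 0.6·0.1651) ≈ 0.6276
After a geochemical assay='background': P(ore) = 0.35·0.6276 / (0.35·0.6276 + 0.7·0.3724) ≈ 0.4573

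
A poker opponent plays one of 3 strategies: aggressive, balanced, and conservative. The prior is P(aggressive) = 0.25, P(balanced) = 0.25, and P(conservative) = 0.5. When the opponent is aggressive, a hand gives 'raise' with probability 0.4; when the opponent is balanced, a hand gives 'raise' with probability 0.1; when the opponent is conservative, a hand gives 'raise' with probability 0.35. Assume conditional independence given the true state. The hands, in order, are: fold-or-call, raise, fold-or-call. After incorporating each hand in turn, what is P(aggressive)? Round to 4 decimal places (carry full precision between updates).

0.2765

Apply Bayes' rule sequentially, carrying P(aggressive) forward.
After 'fold-or-call': normaliser = 0.6·0.2500 + 0.9·0.2500 + 0.65·0.5000; P(aggressive) ≈ 0.2143, P(balanced) ≈ 0.3214, P(conservative) ≈ 0.4643
After 'raise': normaliser = 0.4·0.2143 + 0.1·0.3214 + 0.35·0.4643; P(aggressive) ≈ 0.3057, P(balanced) ≈ 0.1146, P(conservative) ≈ 0.5796
After 'fold-or-call': normaliser = 0.6·0.3057 + 0.9·0.1146 + 0.65·0.5796; P(aggressive) ≈ 0.2765, P(balanced) ≈ 0.1555, P(conservative) ≈ 0.5679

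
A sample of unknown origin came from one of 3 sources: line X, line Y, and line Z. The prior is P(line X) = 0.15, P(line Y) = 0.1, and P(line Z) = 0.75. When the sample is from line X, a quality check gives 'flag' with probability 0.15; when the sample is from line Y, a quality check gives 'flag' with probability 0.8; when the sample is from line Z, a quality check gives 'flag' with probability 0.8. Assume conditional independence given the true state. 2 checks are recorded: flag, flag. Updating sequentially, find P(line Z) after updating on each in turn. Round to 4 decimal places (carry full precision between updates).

After 'flag': normaliser = 0.15·0.1500 + 0.8·0.1000 + 0.8·0.7500; P(line X) ≈ 0.0320, P(line Y) ≈ 0.1139, P(line Z) ≈ 0.8541
After 'flag': normaliser = 0.15·0.0320 + 0.8·0.1139 + 0.8·0.8541; P(line X) ≈ 0.0062, P(line Y) ≈ 0.1169, P(line Z) ≈ 0.8769

0.8769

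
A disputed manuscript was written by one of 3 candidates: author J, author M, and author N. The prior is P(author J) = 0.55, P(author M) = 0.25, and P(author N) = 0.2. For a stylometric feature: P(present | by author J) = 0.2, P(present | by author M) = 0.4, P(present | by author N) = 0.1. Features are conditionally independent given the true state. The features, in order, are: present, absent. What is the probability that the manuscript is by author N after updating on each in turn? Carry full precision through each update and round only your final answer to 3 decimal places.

After 'present': normaliser = 0.2·0.5500 + 0.4·0.2500 + 0.1·0.2000; P(author J) ≈ 0.4783, P(author M) ≈ 0.4348, P(author N) ≈ 0.0870
After 'absent': normaliser = 0.8·0.4783 + 0.6·0.4348 + 0.9·0.0870; P(author J) ≈ 0.5301, P(author M) ≈ 0.3614, P(author N) ≈ 0.1084

0.108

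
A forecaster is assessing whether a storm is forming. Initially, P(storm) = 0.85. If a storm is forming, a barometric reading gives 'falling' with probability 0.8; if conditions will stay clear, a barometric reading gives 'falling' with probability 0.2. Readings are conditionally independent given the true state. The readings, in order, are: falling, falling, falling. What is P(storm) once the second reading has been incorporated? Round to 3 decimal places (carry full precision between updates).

0.989

After 'falling': P(storm) = 0.8·0.8500 / (0.8·0.8500 + 0.2·0.1500) ≈ 0.9577
After 'falling': P(storm) = 0.8·0.9577 / (0.8·0.9577 + 0.2·0.0423) ≈ 0.9891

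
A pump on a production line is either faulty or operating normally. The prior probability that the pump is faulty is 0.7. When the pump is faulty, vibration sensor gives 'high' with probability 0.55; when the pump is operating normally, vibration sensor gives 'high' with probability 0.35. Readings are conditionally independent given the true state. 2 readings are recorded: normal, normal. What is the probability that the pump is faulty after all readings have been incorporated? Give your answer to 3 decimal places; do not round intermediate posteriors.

0.528

Apply Bayes' rule sequentially, carrying P(faulty) forward.
After 'normal': P(faulty) = 0.45·0.7000 / (0.45·0.7000 + 0.65·0.3000) ≈ 0.6176
After 'normal': P(faulty) = 0.45·0.6176 / (0.45·0.6176 + 0.65·0.3824) ≈ 0.5279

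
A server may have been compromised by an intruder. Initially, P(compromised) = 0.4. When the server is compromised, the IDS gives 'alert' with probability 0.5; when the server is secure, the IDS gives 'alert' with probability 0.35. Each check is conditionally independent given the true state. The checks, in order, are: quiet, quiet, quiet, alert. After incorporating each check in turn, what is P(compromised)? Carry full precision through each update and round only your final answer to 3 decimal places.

After 'quiet': P(compromised) = 0.5·0.4000 / (0.5·0.4000 + 0.65·0.6000) ≈ 0.3390
After 'quiet': P(compromised) = 0.5·0.3390 / (0.5·0.3390 + 0.65·0.6610) ≈ 0.2829
After 'quiet': P(compromised) = 0.5·0.2829 / (0.5·0.2829 + 0.65·0.7171) ≈ 0.2328
After 'alert': P(compromised) = 0.5·0.2328 / (0.5·0.2328 + 0.35·0.7672) ≈ 0.3024

0.302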